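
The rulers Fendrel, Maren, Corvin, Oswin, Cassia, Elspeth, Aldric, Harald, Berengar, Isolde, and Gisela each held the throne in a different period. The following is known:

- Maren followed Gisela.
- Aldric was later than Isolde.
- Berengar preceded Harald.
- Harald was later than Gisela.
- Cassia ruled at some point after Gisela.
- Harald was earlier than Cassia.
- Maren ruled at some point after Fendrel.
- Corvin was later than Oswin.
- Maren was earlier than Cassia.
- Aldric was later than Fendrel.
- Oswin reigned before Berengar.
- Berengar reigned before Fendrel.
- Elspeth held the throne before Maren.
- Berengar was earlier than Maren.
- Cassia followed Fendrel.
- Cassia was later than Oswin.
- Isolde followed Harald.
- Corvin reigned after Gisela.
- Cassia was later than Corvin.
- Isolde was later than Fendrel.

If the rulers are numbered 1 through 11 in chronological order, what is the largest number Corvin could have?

Corvin must come before Cassia — 1 ruler forced after them.
Everything else can be placed before Corvin in some valid order, so Corvin can sit as late as position 11 − 1 = 10.

10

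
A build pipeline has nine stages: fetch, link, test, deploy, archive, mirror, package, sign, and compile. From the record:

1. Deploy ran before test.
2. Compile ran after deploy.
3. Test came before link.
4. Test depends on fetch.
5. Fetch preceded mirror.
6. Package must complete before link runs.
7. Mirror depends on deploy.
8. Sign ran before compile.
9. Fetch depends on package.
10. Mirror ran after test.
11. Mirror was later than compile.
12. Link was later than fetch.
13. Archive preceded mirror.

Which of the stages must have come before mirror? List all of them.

archive, compile, deploy, fetch, package, sign, test

Directly stated before mirror: archive, compile, deploy, fetch, and test.
Package reaches mirror via package → fetch → mirror.
Sign reaches mirror via sign → compile → mirror.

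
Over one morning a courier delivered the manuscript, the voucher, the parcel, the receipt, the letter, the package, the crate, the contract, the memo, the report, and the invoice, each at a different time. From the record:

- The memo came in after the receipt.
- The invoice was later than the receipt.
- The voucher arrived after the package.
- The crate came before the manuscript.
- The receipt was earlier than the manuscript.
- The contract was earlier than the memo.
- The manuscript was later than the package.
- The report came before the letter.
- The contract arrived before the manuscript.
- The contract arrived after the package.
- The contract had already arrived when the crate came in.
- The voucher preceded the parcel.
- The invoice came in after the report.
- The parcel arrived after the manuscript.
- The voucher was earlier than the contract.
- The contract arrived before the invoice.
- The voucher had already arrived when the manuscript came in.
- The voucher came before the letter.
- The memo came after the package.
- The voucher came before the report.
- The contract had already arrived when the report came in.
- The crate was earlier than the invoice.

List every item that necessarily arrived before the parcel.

Directly stated before the parcel: the manuscript and the voucher.
The contract reaches the parcel via the contract → the manuscript → the parcel.
The crate reaches the parcel via the crate → the manuscript → the parcel.
The package reaches the parcel via the package → the manuscript → the parcel.
Likewise the receipt reaches the parcel by chaining the stated constraints.

the contract, the crate, the manuscript, the package, the receipt, the voucher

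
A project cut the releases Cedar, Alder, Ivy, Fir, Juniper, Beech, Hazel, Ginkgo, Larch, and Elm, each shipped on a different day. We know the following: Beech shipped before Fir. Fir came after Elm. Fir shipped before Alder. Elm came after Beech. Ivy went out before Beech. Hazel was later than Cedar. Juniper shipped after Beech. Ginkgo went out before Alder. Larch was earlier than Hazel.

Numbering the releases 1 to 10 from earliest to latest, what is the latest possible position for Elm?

8

Elm must come before Alder and Fir — 2 releases forced after it.
Everything else can be placed before Elm in some valid order, so Elm can sit as late as position 10 − 2 = 8.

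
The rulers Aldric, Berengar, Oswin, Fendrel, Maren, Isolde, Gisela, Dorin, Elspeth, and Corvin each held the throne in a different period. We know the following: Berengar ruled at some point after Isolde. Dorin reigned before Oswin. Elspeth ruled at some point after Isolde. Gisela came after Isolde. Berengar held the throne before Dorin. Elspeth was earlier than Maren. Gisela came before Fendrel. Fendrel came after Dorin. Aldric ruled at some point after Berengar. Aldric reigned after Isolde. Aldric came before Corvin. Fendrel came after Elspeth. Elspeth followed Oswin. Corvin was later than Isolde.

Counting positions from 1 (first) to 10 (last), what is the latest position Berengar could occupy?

3

Berengar must come before Aldric, Corvin, Dorin, Elspeth, Fendrel, Maren, and Oswin — 7 rulers forced after them.
Everything else can be placed before Berengar in some valid order, so Berengar can sit as late as position 10 − 7 = 3.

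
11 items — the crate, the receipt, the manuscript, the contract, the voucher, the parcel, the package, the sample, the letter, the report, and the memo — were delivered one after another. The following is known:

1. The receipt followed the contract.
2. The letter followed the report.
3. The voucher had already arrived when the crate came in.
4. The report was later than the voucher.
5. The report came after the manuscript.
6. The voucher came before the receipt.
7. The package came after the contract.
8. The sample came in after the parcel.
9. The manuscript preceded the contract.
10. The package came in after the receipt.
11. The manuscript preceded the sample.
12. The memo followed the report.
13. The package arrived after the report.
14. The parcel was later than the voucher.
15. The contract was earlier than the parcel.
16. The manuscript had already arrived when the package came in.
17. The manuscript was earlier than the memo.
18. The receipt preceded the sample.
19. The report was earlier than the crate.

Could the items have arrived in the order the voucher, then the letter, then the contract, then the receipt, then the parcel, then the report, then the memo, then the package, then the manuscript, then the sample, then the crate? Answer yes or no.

no

The constraints require the manuscript before the package, but in the proposed sequence the package appears ahead of the manuscript. That one violation is enough.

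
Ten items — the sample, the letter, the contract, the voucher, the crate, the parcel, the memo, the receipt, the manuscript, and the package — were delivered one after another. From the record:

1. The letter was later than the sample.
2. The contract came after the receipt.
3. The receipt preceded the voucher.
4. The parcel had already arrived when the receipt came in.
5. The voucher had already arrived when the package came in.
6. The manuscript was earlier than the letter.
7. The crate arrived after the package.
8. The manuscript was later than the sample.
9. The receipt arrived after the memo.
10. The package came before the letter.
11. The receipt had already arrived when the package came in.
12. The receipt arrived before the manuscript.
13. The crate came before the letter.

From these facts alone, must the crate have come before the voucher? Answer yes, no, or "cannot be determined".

no

Tracing the constraints gives the voucher → the package → the crate, so the voucher must come before the crate.
That means the crate cannot be before the voucher.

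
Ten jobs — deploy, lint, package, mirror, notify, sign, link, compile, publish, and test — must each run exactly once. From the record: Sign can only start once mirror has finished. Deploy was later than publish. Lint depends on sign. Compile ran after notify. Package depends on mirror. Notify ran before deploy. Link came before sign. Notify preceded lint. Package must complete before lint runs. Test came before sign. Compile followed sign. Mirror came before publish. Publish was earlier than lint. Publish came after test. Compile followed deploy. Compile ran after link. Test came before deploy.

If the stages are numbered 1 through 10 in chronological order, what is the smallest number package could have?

2

Mirror must come before package — 1 forced predecessor.
Nothing else is forced ahead of package, so its earliest slot is position 1 + 1 = 2.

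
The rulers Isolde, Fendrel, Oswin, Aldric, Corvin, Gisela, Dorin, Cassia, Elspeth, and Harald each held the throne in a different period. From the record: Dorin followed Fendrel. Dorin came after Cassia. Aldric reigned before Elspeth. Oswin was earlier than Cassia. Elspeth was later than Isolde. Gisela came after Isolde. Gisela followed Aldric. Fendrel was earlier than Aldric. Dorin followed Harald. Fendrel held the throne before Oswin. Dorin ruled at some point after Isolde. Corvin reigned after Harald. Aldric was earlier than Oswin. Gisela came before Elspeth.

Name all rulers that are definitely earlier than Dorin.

Aldric, Cassia, Fendrel, Harald, Isolde, Oswin

Directly stated before Dorin: Cassia, Fendrel, Harald, and Isolde.
Aldric reaches Dorin via Aldric → Oswin → Cassia → Dorin.
Oswin reaches Dorin via Oswin → Cassia → Dorin.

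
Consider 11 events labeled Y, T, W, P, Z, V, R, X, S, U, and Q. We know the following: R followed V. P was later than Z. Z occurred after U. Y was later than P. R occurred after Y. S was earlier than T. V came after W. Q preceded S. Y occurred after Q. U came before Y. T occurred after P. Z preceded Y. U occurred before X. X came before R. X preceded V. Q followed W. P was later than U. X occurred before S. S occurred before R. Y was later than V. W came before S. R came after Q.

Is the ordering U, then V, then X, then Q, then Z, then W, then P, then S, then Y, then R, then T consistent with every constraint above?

The constraints require W before Q, but in the proposed sequence Q appears ahead of W. That one violation is enough.

no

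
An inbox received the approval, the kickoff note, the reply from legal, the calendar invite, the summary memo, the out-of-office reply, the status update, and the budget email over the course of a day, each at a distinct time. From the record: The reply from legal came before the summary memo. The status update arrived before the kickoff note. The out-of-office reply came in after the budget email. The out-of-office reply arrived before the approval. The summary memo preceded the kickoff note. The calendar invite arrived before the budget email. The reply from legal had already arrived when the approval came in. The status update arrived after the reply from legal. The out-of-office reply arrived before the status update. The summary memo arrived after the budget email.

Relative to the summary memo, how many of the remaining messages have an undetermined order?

Forced before the summary memo: the budget email, the calendar invite, and the reply from legal; forced after the summary memo: the kickoff note.
That leaves the approval, the out-of-office reply, and the status update with no forced order relative to the summary memo — 3.

3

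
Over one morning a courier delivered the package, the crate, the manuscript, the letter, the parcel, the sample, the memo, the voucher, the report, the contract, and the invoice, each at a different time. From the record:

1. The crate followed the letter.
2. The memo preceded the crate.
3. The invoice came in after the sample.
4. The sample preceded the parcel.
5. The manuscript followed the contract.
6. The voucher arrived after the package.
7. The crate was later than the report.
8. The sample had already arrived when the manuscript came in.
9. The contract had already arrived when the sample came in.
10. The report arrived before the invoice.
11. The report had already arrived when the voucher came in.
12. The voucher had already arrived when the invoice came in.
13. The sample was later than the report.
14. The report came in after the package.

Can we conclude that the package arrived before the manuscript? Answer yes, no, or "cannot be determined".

Chain the constraints: the package → the report → the sample → the manuscript. Each link is directly stated, so the package comes before the manuscript.

yes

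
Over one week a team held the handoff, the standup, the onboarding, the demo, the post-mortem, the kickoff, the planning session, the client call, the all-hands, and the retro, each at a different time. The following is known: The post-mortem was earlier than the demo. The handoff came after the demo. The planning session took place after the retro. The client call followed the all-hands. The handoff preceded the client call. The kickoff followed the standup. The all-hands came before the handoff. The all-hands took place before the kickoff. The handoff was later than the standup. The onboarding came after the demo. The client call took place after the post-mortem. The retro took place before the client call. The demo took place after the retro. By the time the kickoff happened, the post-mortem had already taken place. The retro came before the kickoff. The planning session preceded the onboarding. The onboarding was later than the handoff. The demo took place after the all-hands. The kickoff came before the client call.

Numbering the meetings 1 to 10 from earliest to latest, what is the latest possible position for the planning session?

9

The planning session must come before the onboarding — 1 meeting forced after it.
Everything else can be placed before the planning session in some valid order, so the planning session can sit as late as position 10 − 1 = 9.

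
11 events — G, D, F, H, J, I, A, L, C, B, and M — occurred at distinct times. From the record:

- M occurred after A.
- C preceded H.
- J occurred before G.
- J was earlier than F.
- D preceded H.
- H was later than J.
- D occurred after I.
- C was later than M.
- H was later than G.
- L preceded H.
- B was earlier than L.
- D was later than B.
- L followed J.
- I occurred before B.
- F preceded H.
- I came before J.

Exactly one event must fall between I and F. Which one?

J

Tracing the constraints gives I → J → F, so J sits after I and before F.
No other event is forced both after I and before F.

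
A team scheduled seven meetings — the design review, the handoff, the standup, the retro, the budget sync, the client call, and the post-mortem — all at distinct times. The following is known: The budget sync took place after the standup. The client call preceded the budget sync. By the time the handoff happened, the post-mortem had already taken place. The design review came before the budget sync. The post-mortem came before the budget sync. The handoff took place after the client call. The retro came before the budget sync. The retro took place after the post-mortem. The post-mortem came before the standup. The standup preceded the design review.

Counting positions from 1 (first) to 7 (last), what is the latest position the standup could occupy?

5

The standup must come before the budget sync and the design review — 2 meetings forced after it.
Everything else can be placed before the standup in some valid order, so the standup can sit as late as position 7 − 2 = 5.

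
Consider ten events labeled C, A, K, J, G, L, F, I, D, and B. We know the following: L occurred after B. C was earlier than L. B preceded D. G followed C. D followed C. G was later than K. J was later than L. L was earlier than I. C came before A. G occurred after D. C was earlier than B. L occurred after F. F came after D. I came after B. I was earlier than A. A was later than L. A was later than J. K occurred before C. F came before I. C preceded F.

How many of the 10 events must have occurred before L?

5

Directly stated before L: B, C, and F.
D reaches L via D → F → L.
K reaches L via K → C → L.
No chain forces I (or any of the others) ahead of L.
That's B, C, D, F, and K — 5 in all.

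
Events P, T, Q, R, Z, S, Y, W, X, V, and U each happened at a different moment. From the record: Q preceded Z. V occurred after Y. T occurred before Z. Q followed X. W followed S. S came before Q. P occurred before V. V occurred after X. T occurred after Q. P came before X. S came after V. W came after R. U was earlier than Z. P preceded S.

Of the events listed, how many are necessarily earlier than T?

6

Directly stated before T: Q.
P reaches T via P → S → Q → T.
S reaches T via S → Q → T.
V reaches T via V → S → Q → T.
Likewise X and Y each reach T by chaining the stated constraints.
No chain forces W (or any of the others) ahead of T.
That's P, Q, S, V, X, and Y — 6 in all.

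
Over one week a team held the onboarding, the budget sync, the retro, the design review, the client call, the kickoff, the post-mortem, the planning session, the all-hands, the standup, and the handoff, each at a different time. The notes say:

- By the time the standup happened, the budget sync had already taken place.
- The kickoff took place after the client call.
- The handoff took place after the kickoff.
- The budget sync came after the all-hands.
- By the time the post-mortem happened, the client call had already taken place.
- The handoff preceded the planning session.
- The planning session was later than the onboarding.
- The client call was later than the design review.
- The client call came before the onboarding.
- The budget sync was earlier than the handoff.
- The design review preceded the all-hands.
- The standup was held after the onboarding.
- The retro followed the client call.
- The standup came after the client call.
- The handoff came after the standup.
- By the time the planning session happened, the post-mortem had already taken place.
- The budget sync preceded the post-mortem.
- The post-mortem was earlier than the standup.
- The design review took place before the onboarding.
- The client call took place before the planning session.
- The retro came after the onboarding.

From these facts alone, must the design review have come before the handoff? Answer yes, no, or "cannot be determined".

yes

Chain the constraints: the design review → the all-hands → the budget sync → the handoff. Each link is directly stated, so the design review comes before the handoff.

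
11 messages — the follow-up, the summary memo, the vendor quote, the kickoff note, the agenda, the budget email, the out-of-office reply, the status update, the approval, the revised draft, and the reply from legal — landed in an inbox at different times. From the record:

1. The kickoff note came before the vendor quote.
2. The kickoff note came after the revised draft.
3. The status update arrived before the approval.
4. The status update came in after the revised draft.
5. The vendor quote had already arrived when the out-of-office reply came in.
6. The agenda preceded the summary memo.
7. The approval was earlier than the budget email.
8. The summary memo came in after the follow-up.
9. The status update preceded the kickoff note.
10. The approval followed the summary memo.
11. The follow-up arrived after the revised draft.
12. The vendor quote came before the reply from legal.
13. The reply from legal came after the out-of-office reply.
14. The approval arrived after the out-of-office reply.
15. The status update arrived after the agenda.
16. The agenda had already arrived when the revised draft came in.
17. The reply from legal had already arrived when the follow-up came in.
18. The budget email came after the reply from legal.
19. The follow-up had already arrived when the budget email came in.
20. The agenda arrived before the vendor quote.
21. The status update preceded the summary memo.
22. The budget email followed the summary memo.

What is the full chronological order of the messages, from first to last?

the agenda, the revised draft, the status update, the kickoff note, the vendor quote, the out-of-office reply, the reply from legal, the follow-up, the summary memo, the approval, the budget email

The constraints fix every adjacent pair, so only one ordering works:
the agenda → the revised draft → the status update → the kickoff note → the vendor quote → the out-of-office reply → the reply from legal → the follow-up → the summary memo → the approval → the budget email.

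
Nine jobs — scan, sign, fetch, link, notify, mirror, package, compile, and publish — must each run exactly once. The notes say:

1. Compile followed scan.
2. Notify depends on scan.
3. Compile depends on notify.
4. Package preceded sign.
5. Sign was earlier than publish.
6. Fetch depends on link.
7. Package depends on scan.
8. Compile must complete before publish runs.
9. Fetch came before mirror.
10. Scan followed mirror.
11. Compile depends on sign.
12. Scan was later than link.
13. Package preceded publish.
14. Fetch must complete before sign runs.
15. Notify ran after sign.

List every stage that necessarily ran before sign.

Directly stated before sign: fetch and package.
Link reaches sign via link → fetch → sign.
Mirror reaches sign via mirror → scan → package → sign.
Scan reaches sign via scan → package → sign.

fetch, link, mirror, package, scan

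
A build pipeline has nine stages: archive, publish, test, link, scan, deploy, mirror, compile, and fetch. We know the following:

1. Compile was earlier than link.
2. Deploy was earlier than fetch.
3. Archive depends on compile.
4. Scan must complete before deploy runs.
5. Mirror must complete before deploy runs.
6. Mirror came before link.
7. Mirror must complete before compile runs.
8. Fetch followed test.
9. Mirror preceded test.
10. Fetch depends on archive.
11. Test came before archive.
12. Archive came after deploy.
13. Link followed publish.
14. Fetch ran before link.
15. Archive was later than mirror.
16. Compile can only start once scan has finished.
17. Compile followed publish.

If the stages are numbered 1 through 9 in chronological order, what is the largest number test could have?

6

Test must come before archive, fetch, and link — 3 stages forced after it.
Everything else can be placed before test in some valid order, so test can sit as late as position 9 − 3 = 6.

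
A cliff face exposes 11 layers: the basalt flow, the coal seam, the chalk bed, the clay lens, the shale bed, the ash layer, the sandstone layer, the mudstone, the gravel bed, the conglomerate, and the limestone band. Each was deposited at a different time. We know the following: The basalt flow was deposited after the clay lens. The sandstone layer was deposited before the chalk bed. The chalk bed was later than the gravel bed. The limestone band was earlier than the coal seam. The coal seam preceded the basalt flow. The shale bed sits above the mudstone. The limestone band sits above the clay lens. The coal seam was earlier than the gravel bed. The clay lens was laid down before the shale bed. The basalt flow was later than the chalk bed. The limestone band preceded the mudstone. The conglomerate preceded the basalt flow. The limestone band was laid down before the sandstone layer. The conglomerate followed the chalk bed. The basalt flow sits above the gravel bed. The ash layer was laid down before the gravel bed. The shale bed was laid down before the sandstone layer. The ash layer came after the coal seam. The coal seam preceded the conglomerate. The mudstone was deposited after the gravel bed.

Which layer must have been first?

the clay lens

The clay lens has a chain of constraints placing it before every other layer, so the clay lens must be first.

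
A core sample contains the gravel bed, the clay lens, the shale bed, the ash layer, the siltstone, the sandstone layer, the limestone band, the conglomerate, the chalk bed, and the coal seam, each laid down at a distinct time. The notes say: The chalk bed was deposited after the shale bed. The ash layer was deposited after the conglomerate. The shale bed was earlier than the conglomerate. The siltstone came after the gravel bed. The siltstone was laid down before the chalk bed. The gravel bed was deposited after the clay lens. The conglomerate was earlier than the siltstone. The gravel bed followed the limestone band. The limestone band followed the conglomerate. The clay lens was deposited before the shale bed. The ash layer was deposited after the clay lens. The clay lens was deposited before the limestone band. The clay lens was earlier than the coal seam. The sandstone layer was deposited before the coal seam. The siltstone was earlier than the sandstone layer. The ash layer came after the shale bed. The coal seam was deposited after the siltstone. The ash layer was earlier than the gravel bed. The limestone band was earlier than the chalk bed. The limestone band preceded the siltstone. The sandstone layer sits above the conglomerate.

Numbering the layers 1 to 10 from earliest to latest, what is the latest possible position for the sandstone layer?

9

The sandstone layer must come before the coal seam — 1 layer forced after it.
Everything else can be placed before the sandstone layer in some valid order, so the sandstone layer can sit as late as position 10 − 1 = 9.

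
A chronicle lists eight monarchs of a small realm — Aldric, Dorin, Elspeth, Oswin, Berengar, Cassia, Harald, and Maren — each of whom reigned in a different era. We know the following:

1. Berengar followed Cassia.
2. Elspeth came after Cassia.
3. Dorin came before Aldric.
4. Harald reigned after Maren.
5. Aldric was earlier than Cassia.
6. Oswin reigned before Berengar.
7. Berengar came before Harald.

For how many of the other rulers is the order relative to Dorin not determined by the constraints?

2

Forced after Dorin: Aldric, Berengar, Cassia, Elspeth, and Harald.
That leaves Maren and Oswin with no forced order relative to Dorin — 2.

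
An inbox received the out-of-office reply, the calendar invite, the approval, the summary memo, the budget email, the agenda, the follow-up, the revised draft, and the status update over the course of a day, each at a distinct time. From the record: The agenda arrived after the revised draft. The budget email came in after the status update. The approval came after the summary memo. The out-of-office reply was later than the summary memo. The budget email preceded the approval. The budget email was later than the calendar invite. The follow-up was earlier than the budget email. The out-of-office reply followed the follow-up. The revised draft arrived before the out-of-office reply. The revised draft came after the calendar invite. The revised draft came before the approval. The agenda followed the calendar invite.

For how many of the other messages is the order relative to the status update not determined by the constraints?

Forced after the status update: the approval and the budget email.
That leaves the agenda, the calendar invite, the follow-up, the out-of-office reply, the revised draft, and the summary memo with no forced order relative to the status update — 6.

6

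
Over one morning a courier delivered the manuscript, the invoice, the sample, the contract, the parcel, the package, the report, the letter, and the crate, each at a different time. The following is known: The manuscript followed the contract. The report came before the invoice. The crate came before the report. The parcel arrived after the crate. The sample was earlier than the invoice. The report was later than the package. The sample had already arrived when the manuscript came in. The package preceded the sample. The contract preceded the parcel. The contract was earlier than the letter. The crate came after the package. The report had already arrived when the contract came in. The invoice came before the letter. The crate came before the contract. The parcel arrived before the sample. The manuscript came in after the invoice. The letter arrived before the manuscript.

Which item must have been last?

Every other item has a chain of constraints placing it before the manuscript, so the manuscript is last.

the manuscript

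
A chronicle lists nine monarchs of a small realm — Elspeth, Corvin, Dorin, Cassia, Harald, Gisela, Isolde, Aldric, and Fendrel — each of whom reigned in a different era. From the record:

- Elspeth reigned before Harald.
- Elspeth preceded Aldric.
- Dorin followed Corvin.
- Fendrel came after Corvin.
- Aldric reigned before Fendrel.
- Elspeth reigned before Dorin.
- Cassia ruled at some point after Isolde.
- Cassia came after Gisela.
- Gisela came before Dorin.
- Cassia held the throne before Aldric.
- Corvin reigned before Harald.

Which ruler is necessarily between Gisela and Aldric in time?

Cassia

Tracing the constraints gives Gisela → Cassia → Aldric, so Cassia sits after Gisela and before Aldric.
No other ruler is forced both after Gisela and before Aldric.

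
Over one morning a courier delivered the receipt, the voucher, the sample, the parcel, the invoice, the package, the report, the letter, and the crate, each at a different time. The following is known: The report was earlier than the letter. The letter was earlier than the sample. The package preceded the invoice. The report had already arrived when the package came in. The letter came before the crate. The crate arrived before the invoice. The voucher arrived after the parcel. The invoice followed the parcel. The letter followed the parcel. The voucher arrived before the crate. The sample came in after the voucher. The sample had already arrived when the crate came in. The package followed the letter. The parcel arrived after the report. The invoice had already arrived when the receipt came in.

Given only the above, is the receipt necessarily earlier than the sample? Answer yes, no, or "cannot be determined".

Tracing the constraints gives the sample → the crate → the invoice → the receipt, so the sample must come before the receipt.
That means the receipt cannot be before the sample.

no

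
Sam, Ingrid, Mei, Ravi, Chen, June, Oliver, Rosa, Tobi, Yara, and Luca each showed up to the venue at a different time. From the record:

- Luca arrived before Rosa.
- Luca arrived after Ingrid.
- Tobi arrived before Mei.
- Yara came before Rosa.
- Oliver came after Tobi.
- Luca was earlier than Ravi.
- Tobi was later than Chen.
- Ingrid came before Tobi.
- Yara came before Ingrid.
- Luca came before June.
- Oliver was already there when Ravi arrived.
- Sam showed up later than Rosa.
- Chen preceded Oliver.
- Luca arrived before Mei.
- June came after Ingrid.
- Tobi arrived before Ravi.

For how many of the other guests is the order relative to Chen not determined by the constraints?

Forced after Chen: Mei, Oliver, Ravi, and Tobi.
That leaves Ingrid, June, Luca, Rosa, Sam, and Yara with no forced order relative to Chen — 6.

6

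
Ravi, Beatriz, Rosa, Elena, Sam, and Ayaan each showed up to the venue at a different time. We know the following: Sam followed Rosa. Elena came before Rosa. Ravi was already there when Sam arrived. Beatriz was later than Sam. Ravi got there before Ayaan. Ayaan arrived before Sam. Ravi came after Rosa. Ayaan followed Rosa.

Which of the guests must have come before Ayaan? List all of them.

Directly stated before Ayaan: Ravi and Rosa.
Elena reaches Ayaan via Elena → Rosa → Ayaan.

Elena, Ravi, Rosa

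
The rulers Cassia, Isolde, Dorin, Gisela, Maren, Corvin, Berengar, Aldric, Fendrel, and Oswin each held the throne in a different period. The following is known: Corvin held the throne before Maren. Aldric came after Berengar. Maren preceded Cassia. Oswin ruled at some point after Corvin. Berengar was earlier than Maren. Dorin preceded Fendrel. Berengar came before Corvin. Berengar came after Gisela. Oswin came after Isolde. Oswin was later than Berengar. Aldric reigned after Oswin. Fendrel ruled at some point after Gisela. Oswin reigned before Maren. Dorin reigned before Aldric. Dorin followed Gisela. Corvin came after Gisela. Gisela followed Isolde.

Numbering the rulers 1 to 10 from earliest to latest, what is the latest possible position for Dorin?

8

Dorin must come before Aldric and Fendrel — 2 rulers forced after them.
Everything else can be placed before Dorin in some valid order, so Dorin can sit as late as position 10 − 2 = 8.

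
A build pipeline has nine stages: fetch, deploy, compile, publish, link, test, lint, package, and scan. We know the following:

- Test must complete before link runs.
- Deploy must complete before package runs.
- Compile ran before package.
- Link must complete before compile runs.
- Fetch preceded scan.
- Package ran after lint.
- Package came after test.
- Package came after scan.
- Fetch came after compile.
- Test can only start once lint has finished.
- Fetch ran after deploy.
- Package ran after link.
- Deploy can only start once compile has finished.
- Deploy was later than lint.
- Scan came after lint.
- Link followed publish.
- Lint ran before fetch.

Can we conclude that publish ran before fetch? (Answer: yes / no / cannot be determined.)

yes

Chain the constraints: publish → link → compile → fetch. Each link is directly stated, so publish comes before fetch.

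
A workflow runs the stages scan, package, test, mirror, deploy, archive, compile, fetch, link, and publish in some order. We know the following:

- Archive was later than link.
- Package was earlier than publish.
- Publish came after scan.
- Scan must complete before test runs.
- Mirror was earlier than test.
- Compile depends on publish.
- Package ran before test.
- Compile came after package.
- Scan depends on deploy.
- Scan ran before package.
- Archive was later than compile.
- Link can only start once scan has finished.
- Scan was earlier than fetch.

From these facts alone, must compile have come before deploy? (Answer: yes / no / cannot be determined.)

no

Tracing the constraints gives deploy → scan → package → compile, so deploy must come before compile.
That means compile cannot be before deploy.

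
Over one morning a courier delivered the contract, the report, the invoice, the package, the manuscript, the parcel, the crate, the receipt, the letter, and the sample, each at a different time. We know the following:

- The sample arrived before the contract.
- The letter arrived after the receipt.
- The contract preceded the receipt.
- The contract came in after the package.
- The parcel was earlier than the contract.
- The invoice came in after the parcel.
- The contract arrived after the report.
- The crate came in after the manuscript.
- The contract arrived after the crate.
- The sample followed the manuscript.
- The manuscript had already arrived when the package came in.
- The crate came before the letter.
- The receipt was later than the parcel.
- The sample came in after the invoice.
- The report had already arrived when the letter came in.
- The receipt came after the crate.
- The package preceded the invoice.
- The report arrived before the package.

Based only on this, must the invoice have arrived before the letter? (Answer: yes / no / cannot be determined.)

Chain the constraints: the invoice → the sample → the contract → the receipt → the letter. Each link is directly stated, so the invoice comes before the letter.

yes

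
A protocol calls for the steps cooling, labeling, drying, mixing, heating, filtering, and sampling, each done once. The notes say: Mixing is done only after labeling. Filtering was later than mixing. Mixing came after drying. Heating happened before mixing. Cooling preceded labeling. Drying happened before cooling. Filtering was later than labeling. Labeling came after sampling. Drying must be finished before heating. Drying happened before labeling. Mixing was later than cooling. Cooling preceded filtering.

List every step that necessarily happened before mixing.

Directly stated before mixing: cooling, drying, heating, and labeling.
Sampling reaches mixing via sampling → labeling → mixing.
No chain forces filtering ahead of mixing.

cooling, drying, heating, labeling, sampling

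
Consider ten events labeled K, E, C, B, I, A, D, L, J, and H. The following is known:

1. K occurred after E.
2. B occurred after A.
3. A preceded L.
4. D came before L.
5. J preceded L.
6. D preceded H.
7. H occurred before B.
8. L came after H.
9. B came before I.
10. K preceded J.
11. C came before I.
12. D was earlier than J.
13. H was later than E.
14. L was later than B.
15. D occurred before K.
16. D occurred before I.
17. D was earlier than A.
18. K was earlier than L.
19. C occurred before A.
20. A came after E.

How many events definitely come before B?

Directly stated before B: A and H.
C reaches B via C → A → B.
D reaches B via D → A → B.
E reaches B via E → H → B.
No chain forces I (or any of the others) ahead of B.
That's A, C, D, E, and H — 5 in all.

5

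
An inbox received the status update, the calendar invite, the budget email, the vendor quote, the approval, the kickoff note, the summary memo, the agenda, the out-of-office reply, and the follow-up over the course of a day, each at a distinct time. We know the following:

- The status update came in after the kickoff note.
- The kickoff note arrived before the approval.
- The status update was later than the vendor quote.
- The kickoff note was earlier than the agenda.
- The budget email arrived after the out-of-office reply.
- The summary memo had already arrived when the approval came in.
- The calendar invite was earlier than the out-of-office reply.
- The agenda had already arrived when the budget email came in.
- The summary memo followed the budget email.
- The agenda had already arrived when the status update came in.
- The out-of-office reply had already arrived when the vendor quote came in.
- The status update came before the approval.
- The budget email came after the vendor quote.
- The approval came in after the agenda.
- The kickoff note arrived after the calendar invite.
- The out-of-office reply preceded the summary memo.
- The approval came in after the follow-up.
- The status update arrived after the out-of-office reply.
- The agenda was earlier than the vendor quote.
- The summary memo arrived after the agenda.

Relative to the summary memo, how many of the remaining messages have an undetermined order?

Forced before the summary memo: the agenda, the budget email, the calendar invite, the kickoff note, the out-of-office reply, and the vendor quote; forced after the summary memo: the approval.
That leaves the follow-up and the status update with no forced order relative to the summary memo — 2.

2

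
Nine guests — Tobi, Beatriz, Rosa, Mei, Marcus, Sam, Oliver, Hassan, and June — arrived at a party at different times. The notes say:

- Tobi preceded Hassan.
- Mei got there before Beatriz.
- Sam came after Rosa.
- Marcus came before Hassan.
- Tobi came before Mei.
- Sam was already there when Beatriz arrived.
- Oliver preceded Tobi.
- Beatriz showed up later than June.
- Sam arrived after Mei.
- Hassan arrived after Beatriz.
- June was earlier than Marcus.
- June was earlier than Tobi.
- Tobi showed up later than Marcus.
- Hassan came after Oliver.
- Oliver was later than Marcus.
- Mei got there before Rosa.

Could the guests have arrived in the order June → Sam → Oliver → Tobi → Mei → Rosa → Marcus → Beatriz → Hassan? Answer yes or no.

no

The constraints require Rosa before Sam, but in the proposed sequence Sam appears ahead of Rosa. That one violation is enough.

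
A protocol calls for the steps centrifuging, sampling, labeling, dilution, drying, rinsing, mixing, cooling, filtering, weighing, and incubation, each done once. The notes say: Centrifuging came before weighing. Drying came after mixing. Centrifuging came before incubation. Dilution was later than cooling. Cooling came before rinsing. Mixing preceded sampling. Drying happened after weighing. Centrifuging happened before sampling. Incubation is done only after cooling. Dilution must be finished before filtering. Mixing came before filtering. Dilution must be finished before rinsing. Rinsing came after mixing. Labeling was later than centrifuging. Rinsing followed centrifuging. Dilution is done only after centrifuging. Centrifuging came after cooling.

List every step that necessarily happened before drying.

Directly stated before drying: mixing and weighing.
Centrifuging reaches drying via centrifuging → weighing → drying.
Cooling reaches drying via cooling → centrifuging → weighing → drying.
No chain forces labeling (or any of the others) ahead of drying.

centrifuging, cooling, mixing, weighing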